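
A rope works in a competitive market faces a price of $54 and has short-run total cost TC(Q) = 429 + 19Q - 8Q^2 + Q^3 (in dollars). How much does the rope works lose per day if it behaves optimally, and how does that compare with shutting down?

AVC = 19 - 8Q + Q^2 has its minimum $3 at Q = 4; price $54 clears that bar, so the firm operates.
MC = 19 - 16Q + 3Q^2. Setting P = MC and taking the root on the rising branch gives Q* = 7.
TR = 54·7 = 378. TC = 429 + 84 = 513. Profit = 378 − 513 = -$135.
Shutting down would mean losing the fixed cost of $429, so operating at a loss of $135 is better by $294.

Profit = -$135 at Q = 7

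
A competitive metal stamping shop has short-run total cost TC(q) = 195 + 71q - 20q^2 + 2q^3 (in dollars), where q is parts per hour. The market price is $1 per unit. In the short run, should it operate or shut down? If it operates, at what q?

From TC, MC = TC'(q) = 71 - 40q + 6q^2 and AVC = VC/q = 71 - 20q + 2q^2.
AVC is minimized where dAVC/dq = -20 + 4q = 0, at q = 5; min AVC = 71 - 20·5 + 2·5^2 = $21.
P = $1 lies below min AVC = $21; no output level covers variable cost.
Best response: produce nothing and absorb the $195 fixed cost.

Shut down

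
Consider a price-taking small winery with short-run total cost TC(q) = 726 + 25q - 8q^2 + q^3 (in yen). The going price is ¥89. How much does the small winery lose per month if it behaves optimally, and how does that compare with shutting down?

Profit = -¥214 at q = 8

AVC = 25 - 8q + q^2; min AVC = ¥9 at q = 4. Since P = ¥89 ≥ min AVC, the firm produces.
MC = 25 - 16q + 3q^2. Setting P = MC and taking the root on the rising branch gives q* = 8.
TR = 89·8 = 712. TC = 726 + 200 = 926. Profit = 712 − 926 = -¥214.
By producing, the firm covers all variable cost plus ¥512 of fixed cost; shutting down would lose the full ¥726.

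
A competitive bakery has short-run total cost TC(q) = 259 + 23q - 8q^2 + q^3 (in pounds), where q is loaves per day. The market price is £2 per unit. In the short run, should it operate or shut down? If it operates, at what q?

Variable cost is VC = 23q - 8q^2 + q^3, so AVC = VC/q = 23 - 8q + q^2 and MC = dTC/dq = 23 - 16q + 3q^2.
The AVC parabola has its vertex at q = 8/2 = 4, where AVC = 23 - 8·4 + 4^2 = £7.
Since P = £2 < min AVC = £7, price fails to cover variable cost at any output.
Best response: produce nothing and absorb the £259 fixed cost.

Shut down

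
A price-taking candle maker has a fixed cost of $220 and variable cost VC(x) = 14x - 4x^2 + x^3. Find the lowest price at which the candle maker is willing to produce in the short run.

$10 per unit

The firm shuts down when price falls below the minimum of average variable cost. AVC = VC/x = 14 - 4x + x^2.
dAVC/dx = -4 + 2x = 0 gives x = 2. min AVC = 14 - 4·2 + 2^2 = 10.
For P < $10 the firm produces nothing.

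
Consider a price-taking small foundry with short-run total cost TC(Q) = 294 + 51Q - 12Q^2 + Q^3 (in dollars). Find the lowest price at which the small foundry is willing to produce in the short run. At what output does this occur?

$15 per unit, at Q = 6

The firm shuts down when price falls below the minimum of average variable cost. AVC = VC/Q = 51 - 12Q + Q^2.
At the minimum of AVC, MC = AVC. MC = 51 - 24Q + 3Q^2; setting MC = AVC gives 2Q^2 - 12Q = 0, so Q = 6. min AVC = 15.
For P < $15 the firm produces nothing.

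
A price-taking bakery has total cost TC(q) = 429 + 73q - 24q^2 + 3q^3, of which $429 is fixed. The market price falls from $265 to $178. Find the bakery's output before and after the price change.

MC = 73 - 48q + 9q^2; the shutdown threshold is min AVC = $25 (at q = 4).
At P = $265 ≥ min AVC, set P = MC on the rising branch: q = 8.
At P = $178 ≥ min AVC, set P = MC: q = 7. The firm stays open but cuts output.

Output falls from 8 to 7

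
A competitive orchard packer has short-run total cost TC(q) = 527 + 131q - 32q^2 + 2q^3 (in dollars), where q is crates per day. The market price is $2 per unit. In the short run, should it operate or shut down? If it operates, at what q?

From TC, MC = TC'(q) = 131 - 64q + 6q^2 and AVC = VC/q = 131 - 32q + 2q^2.
AVC hits its minimum where MC = AVC, at q = 8, giving min AVC = 131 - 32·8 + 2·8^2 = $3.
Since P = $2 < min AVC = $3, price fails to cover variable cost at any output.
Shutting down limits the loss to fixed cost, $527.

Shut down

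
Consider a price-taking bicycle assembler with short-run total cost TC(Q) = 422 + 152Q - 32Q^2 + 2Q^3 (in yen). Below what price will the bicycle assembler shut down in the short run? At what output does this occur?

¥24 per unit, at Q = 8

The firm shuts down when price falls below the minimum of average variable cost. AVC = VC/Q = 152 - 32Q + 2Q^2.
dAVC/dQ = -32 + 4Q = 0 gives Q = 8. min AVC = 152 - 32·8 + 2·8^2 = 24.
So the shutdown price is ¥24.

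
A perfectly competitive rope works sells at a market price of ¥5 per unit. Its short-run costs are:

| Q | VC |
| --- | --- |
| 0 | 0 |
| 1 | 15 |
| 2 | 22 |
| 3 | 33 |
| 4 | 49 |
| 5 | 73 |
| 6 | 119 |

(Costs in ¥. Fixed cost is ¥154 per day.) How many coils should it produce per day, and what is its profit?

Q = 0 (shut down); profit = -¥154

Profit at each row (π = 5Q − TC): Q=0: -154; Q=1: -164; Q=2: -166; Q=3: -172; Q=4: -183; Q=5: -202; Q=6: -243.
Profit is highest at Q = 0. Equivalently, the lowest AVC in the table is 22/2 ≈ ¥11 at Q = 2, and P = ¥5 falls below it — price never covers variable cost, so the firm shuts down and loses only its fixed cost.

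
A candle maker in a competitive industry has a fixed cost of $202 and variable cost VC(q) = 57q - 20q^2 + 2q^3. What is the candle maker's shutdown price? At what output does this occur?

$7 per unit, at q = 5

The firm shuts down when price falls below the minimum of average variable cost. AVC = VC/q = 57 - 20q + 2q^2.
dAVC/dq = -20 + 4q = 0 gives q = 5. min AVC = 57 - 20·5 + 2·5^2 = 7.
So the shutdown price is $7.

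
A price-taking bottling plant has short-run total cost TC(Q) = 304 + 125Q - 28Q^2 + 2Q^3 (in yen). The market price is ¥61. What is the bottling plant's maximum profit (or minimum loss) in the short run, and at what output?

Profit = -¥48 at Q = 8

AVC = 125 - 28Q + 2Q^2; min AVC = ¥27 at Q = 7. Since P = ¥61 ≥ min AVC, the firm produces.
With MC = 125 - 56Q + 6Q^2, P = MC on the upward-sloping part at Q* = 8.
TR = 61·8 = 488. TC = 304 + 232 = 536. Profit = 488 − 536 = -¥48.
Shutting down would mean losing the fixed cost of ¥304, so operating at a loss of ¥48 is better by ¥256.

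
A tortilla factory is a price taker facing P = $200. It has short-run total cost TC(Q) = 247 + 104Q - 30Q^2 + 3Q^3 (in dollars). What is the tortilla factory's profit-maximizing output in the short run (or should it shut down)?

Strip out fixed cost: VC = 104Q - 30Q^2 + 3Q^3. Then AVC = 104 - 30Q + 3Q^2 and MC = 104 - 60Q + 9Q^2.
AVC hits its minimum where MC = AVC, at Q = 5, giving min AVC = 104 - 30·5 + 3·5^2 = $29.
Because $200 ≥ $29, revenue can cover variable cost; the firm operates.
P = MC gives -96 - 60Q + 9Q^2 = 0, with roots -4/3 and 8. Take the larger (rising MC): Q* = 8.
Check: AVC at Q = 8 is $56 ≤ P, so revenue covers variable cost.
Profit = P·Q − TC = 200·8 − 695 = $905.

Produce at Q = 8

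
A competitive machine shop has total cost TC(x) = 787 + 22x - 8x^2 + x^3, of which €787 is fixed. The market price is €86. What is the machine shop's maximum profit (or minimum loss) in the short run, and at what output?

Profit = -€275 at x = 8

AVC = 22 - 8x + x^2 has its minimum €6 at x = 4; price €86 clears that bar, so the firm operates.
With MC = 22 - 16x + 3x^2, P = MC on the upward-sloping part at x* = 8.
TR = 86·8 = 688. TC = 787 + 176 = 963. Profit = 688 − 963 = -€275.
Shutting down would mean losing the fixed cost of €787, so operating at a loss of €275 is better by €512.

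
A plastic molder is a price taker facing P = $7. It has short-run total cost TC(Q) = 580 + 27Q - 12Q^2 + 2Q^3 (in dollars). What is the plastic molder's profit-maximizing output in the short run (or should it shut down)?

Variable cost is VC = 27Q - 12Q^2 + 2Q^3, so AVC = VC/Q = 27 - 12Q + 2Q^2 and MC = dTC/dQ = 27 - 24Q + 6Q^2.
AVC is minimized where dAVC/dQ = -12 + 4Q = 0, at Q = 3; min AVC = 27 - 12·3 + 2·3^2 = $9.
Since P = $7 < min AVC = $9, price fails to cover variable cost at any output.
Best response: produce nothing and absorb the $580 fixed cost.

Shut down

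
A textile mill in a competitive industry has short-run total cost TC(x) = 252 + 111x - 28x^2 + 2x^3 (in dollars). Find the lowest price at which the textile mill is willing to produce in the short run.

$13 per unit

Short-run supply begins at min AVC. From VC = 111x - 28x^2 + 2x^3, AVC = 111 - 28x + 2x^2.
At the minimum of AVC, MC = AVC. MC = 111 - 56x + 6x^2; setting MC = AVC gives 4x^2 - 28x = 0, so x = 7. min AVC = 13.
For P < $13 the firm produces nothing.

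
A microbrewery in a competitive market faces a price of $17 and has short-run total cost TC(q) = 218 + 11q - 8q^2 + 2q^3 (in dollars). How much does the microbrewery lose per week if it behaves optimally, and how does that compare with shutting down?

AVC = 11 - 8q + 2q^2 has its minimum $3 at q = 2; price $17 clears that bar, so the firm operates.
With MC = 11 - 16q + 6q^2, P = MC on the upward-sloping part at q* = 3.
TR = 17·3 = 51. TC = 218 + 15 = 233. Profit = 51 − 233 = -$182.
By producing, the firm covers all variable cost plus $36 of fixed cost; shutting down would lose the full $218.

Profit = -$182 at q = 3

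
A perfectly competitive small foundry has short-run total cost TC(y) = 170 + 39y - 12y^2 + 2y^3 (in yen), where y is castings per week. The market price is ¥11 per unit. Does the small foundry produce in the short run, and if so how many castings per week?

Variable cost is VC = 39y - 12y^2 + 2y^3, so AVC = VC/y = 39 - 12y + 2y^2 and MC = dTC/dy = 39 - 24y + 6y^2.
AVC is minimized where dAVC/dy = -12 + 4y = 0, at y = 3; min AVC = 39 - 12·3 + 2·3^2 = ¥21.
P = ¥11 lies below min AVC = ¥21; no output level covers variable cost.
Best response: produce nothing and absorb the ¥170 fixed cost.

Shut down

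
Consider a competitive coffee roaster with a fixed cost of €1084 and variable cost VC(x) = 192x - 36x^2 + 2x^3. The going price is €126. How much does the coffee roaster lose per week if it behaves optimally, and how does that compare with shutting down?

Profit = -€116 at x = 11

AVC = 192 - 36x + 2x^2; min AVC = €30 at x = 9. Since P = €126 ≥ min AVC, the firm produces.
MC = 192 - 72x + 6x^2. Setting P = MC and taking the root on the rising branch gives x* = 11.
TR = 126·11 = 1386. TC = 1084 + 418 = 1502. Profit = 1386 − 1502 = -€116.
That loss of €116 beats the €1084 the firm would lose by shutting down; producing recovers €968 of fixed cost.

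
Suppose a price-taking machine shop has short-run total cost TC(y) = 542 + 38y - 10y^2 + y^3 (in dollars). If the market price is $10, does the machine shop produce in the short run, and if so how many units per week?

Shut down

From TC, MC = TC'(y) = 38 - 20y + 3y^2 and AVC = VC/y = 38 - 10y + y^2.
AVC is minimized where dAVC/dy = -10 + 2y = 0, at y = 5; min AVC = 38 - 10·5 + 5^2 = $13.
Since P = $10 < min AVC = $13, price fails to cover variable cost at any output.
Best response: produce nothing and absorb the $542 fixed cost.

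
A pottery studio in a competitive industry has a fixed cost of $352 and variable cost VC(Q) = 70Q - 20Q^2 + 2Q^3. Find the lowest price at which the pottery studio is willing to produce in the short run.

$20 per unit

The shutdown price is the minimum of AVC. VC = 70Q - 20Q^2 + 2Q^3, so AVC = 70 - 20Q + 2Q^2.
At the minimum of AVC, MC = AVC. MC = 70 - 40Q + 6Q^2; setting MC = AVC gives 4Q^2 - 20Q = 0, so Q = 5. min AVC = 20.
For P < $20 the firm produces nothing.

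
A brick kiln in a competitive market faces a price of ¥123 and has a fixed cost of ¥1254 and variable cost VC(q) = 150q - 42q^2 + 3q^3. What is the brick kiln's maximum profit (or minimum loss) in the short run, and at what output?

AVC = 150 - 42q + 3q^2 has its minimum ¥3 at q = 7; price ¥123 clears that bar, so the firm operates.
MC = 150 - 84q + 9q^2. Setting P = MC and taking the root on the rising branch gives q* = 9.
TR = 123·9 = 1107. TC = 1254 + 135 = 1389. Profit = 1107 − 1389 = -¥282.
By producing, the firm covers all variable cost plus ¥972 of fixed cost; shutting down would lose the full ¥1254.

Profit = -¥282 at q = 9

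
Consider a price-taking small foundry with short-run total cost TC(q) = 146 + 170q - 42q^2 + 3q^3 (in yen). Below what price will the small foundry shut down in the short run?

Short-run supply begins at min AVC. From VC = 170q - 42q^2 + 3q^3, AVC = 170 - 42q + 3q^2.
dAVC/dq = -42 + 6q = 0 gives q = 7. min AVC = 170 - 42·7 + 3·7^2 = 23.
For P < ¥23 the firm produces nothing.

¥23 per unit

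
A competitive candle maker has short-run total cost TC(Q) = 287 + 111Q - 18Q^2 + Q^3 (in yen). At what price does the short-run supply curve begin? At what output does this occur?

The shutdown price is the minimum of AVC. VC = 111Q - 18Q^2 + Q^3, so AVC = 111 - 18Q + Q^2.
At the minimum of AVC, MC = AVC. MC = 111 - 36Q + 3Q^2; setting MC = AVC gives 2Q^2 - 18Q = 0, so Q = 9. min AVC = 30.
For P < ¥30 the firm produces nothing.

¥30 per unit, at Q = 9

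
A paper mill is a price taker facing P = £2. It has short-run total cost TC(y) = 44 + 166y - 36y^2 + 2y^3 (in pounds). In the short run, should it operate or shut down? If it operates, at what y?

Shut down

From TC, MC = TC'(y) = 166 - 72y + 6y^2 and AVC = VC/y = 166 - 36y + 2y^2.
AVC hits its minimum where MC = AVC, at y = 9, giving min AVC = 166 - 36·9 + 2·9^2 = £4.
Since P = £2 < min AVC = £4, price fails to cover variable cost at any output.
Shutting down limits the loss to fixed cost, £44.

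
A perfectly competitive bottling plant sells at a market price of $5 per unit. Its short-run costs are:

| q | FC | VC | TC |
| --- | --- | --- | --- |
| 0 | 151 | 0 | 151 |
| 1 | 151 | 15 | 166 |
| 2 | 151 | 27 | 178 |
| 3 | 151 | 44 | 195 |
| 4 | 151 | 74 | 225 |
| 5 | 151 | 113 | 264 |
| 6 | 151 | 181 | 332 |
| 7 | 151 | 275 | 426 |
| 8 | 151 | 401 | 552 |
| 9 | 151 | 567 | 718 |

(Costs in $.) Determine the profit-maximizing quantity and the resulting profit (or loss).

q = 0 (shut down); profit = -$151

Compute π = P·q − TC at each output: q=0: -151; q=1: -161; q=2: -168; q=3: -180; q=4: -205; q=5: -239; q=6: -302; q=7: -391; q=8: -512; q=9: -673.
Profit is highest at q = 0. Equivalently, the lowest AVC in the table is 27/2 ≈ $13.50 at q = 2, and P = $5 falls below it — price never covers variable cost, so the firm shuts down and loses only its fixed cost.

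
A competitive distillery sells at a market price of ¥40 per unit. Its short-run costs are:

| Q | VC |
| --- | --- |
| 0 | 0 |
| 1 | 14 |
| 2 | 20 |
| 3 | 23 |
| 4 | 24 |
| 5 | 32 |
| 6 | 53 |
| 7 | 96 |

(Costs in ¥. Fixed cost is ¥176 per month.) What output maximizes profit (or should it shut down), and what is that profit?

Tabulate TR − TC: Q=0: -176; Q=1: -150; Q=2: -116; Q=3: -79; Q=4: -40; Q=5: -8; Q=6: 11; Q=7: 8.
Profit is maximized at Q = 6. AVC there is 53/6 = ¥8.83 ≤ P, so producing beats shutting down (which would give -¥176).

Q = 6; profit = ¥11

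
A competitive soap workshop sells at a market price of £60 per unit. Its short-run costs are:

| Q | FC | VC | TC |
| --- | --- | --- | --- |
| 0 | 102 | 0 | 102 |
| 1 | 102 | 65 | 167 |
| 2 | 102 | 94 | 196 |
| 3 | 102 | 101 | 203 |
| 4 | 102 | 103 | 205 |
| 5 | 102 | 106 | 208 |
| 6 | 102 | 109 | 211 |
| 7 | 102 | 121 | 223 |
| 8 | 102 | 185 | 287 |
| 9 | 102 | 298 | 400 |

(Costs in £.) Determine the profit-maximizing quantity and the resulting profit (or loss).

Tabulate TR − TC: Q=0: -102; Q=1: -107; Q=2: -76; Q=3: -23; Q=4: 35; Q=5: 92; Q=6: 149; Q=7: 197; Q=8: 193; Q=9: 140.
Profit is maximized at Q = 7. AVC there is 121/7 = £17.29 ≤ P, so producing beats shutting down (which would give -£102).

Q = 7; profit = £197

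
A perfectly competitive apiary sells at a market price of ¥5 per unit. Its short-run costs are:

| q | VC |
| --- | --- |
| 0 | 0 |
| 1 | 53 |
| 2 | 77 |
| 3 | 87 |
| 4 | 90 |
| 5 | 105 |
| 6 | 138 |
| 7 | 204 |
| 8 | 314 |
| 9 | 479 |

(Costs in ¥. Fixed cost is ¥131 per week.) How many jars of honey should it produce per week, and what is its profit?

q = 0 (shut down); profit = -¥131

Profit at each row (π = 5q − TC): q=0: -131; q=1: -179; q=2: -198; q=3: -203; q=4: -201; q=5: -211; q=6: -239; q=7: -300; q=8: -405; q=9: -565.
Profit is highest at q = 0. Equivalently, the lowest AVC in the table is 105/5 ≈ ¥21 at q = 5, and P = ¥5 falls below it — price never covers variable cost, so the firm shuts down and loses only its fixed cost.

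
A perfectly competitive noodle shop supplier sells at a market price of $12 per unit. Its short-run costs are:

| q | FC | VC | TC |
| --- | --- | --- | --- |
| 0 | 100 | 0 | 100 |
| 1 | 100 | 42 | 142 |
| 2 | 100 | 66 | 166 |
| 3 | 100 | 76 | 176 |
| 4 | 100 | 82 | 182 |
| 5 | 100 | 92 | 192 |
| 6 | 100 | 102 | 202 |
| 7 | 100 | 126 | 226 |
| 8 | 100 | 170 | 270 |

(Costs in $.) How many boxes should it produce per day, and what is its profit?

Profit at each row (π = 12q − TC): q=0: -100; q=1: -130; q=2: -142; q=3: -140; q=4: -134; q=5: -132; q=6: -130; q=7: -142; q=8: -174.
Profit is highest at q = 0. Equivalently, the lowest AVC in the table is 102/6 ≈ $17 at q = 6, and P = $12 falls below it — price never covers variable cost, so the firm shuts down and loses only its fixed cost.

q = 0 (shut down); profit = -$100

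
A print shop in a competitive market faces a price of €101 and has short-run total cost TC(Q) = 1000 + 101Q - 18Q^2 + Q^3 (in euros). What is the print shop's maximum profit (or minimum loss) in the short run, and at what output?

AVC = 101 - 18Q + Q^2; min AVC = €20 at Q = 9. Since P = €101 ≥ min AVC, the firm produces.
MC = 101 - 36Q + 3Q^2. Setting P = MC and taking the root on the rising branch gives Q* = 12.
TR = 101·12 = 1212. TC = 1000 + 348 = 1348. Profit = 1212 − 1348 = -€136.
That loss of €136 beats the €1000 the firm would lose by shutting down; producing recovers €864 of fixed cost.

Profit = -€136 at Q = 12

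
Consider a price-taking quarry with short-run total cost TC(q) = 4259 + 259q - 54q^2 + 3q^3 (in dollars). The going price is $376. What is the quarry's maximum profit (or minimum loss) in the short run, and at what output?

Profit = -$203 at q = 13

AVC = 259 - 54q + 3q^2; min AVC = $16 at q = 9. Since P = $376 ≥ min AVC, the firm produces.
With MC = 259 - 108q + 9q^2, P = MC on the upward-sloping part at q* = 13.
TR = 376·13 = 4888. TC = 4259 + 832 = 5091. Profit = 4888 − 5091 = -$203.
That loss of $203 beats the $4259 the firm would lose by shutting down; producing recovers $4056 of fixed cost.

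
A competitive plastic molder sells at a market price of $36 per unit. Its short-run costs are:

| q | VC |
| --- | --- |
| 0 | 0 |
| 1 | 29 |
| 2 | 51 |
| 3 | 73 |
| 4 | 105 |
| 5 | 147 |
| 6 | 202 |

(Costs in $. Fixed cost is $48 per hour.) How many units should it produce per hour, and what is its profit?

q = 4; profit = -$9

Tabulate TR − TC: q=0: -48; q=1: -41; q=2: -27; q=3: -13; q=4: -9; q=5: -15; q=6: -34.
Profit is maximized at q = 4. AVC there is 105/4 = $26.25 ≤ P, so producing beats shutting down (which would give -$48).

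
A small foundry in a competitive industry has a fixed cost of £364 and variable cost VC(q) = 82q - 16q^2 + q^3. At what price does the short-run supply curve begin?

£18 per unit

The firm shuts down when price falls below the minimum of average variable cost. AVC = VC/q = 82 - 16q + q^2.
At the minimum of AVC, MC = AVC. MC = 82 - 32q + 3q^2; setting MC = AVC gives 2q^2 - 16q = 0, so q = 8. min AVC = 18.
The firm shuts down for any P below £18.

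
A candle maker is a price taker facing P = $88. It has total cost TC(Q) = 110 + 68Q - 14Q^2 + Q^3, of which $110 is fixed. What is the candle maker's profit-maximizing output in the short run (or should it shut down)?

From TC, MC = TC'(Q) = 68 - 28Q + 3Q^2 and AVC = VC/Q = 68 - 14Q + Q^2.
AVC is minimized where dAVC/dQ = -14 + 2Q = 0, at Q = 7; min AVC = 68 - 14·7 + 7^2 = $19.
Since P = $88 ≥ min AVC = $19, price covers variable cost and the firm should produce.
P = MC gives -20 - 28Q + 3Q^2 = 0, with roots -2/3 and 10. Take the larger (rising MC): Q* = 10.
Check: AVC at Q = 10 is $28 ≤ P, so revenue covers variable cost.
Profit = P·Q − TC = 88·10 − 390 = $490.

Produce at Q = 10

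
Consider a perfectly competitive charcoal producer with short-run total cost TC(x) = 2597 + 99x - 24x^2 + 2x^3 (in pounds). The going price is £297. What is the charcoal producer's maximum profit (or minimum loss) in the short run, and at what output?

Profit = -£177 at x = 11

AVC = 99 - 24x + 2x^2; min AVC = £27 at x = 6. Since P = £297 ≥ min AVC, the firm produces.
MC = 99 - 48x + 6x^2. Setting P = MC and taking the root on the rising branch gives x* = 11.
TR = 297·11 = 3267. TC = 2597 + 847 = 3444. Profit = 3267 − 3444 = -£177.
That loss of £177 beats the £2597 the firm would lose by shutting down; producing recovers £2420 of fixed cost.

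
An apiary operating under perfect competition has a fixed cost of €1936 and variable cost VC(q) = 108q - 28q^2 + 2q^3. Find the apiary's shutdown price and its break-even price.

Shutdown price = €10; break-even price = €218

AVC = 108 - 28q + 2q^2; minimized at q = 7, giving min AVC = €10. That is the shutdown price.
ATC = 1936/q + 108 - 28q + 2q^2. Setting dATC/dq = −1936/q^2 − 28 + 4q = 0 gives q = 11 (since 4·11^3 − 28·11^2 = 1936).
min ATC = 1936/11 + 108 − 28·11 + 2·11^2 = €218. That is the break-even price.
Between these two prices the firm operates at a loss; above €218 it earns a profit.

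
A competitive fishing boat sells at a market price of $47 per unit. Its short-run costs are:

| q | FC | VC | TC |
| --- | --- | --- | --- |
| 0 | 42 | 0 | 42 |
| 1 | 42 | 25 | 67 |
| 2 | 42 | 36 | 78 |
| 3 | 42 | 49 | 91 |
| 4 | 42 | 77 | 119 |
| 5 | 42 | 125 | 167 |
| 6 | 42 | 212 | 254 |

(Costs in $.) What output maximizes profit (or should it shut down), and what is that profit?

q = 4; profit = $69

Profit at each row (π = 47q − TC): q=0: -42; q=1: -20; q=2: 16; q=3: 50; q=4: 69; q=5: 68; q=6: 28.
Profit is maximized at q = 4. AVC there is 77/4 = $19.25 ≤ P, so producing beats shutting down (which would give -$42).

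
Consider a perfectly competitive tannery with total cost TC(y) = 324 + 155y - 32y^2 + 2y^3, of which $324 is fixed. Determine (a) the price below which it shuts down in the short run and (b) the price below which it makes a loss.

AVC = 155 - 32y + 2y^2; minimized at y = 8, giving min AVC = $27. That is the shutdown price.
ATC = 324/y + 155 - 32y + 2y^2. Setting dATC/dy = −324/y^2 − 32 + 4y = 0 gives y = 9 (since 4·9^3 − 32·9^2 = 324).
min ATC = 324/9 + 155 − 32·9 + 2·9^2 = $65. That is the break-even price.
Between these two prices the firm operates at a loss; above $65 it earns a profit.

Shutdown price = $27; break-even price = $65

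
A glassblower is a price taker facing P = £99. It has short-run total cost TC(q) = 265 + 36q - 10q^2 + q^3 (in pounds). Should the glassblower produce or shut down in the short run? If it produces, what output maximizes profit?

Strip out fixed cost: VC = 36q - 10q^2 + q^3. Then AVC = 36 - 10q + q^2 and MC = 36 - 20q + 3q^2.
AVC is minimized where dAVC/dq = -10 + 2q = 0, at q = 5; min AVC = 36 - 10·5 + 5^2 = £11.
P = £99 exceeds min AVC = £11, so the firm stays open.
Solving P = MC: -63 - 20q + 3q^2 = 0 ⇒ q = -7/3 or 9. On the upward-sloping branch, q* = 9.
Check: AVC at q = 9 is £27 ≤ P, so revenue covers variable cost.
Profit = P·q − TC = 99·9 − 508 = £383.

Produce at q = 9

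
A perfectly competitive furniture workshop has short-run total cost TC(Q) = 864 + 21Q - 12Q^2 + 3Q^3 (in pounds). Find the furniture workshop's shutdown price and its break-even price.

Shutdown price = £9; break-even price = £201

Shutdown price = min AVC. AVC = 21 - 12Q + 3Q^2, with vertex at Q = 2 and minimum £9.
ATC = 864/Q + 21 - 12Q + 3Q^2. Setting dATC/dQ = −864/Q^2 − 12 + 6Q = 0 gives Q = 6 (since 6·6^3 − 12·6^2 = 864).
min ATC = 864/6 + 21 − 12·6 + 3·6^2 = £201. That is the break-even price.
For £9 ≤ P < £201 the firm produces at a loss; below £9 it shuts down.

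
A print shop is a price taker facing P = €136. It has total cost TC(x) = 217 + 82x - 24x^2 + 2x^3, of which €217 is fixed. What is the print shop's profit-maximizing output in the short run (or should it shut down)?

From TC, MC = TC'(x) = 82 - 48x + 6x^2 and AVC = VC/x = 82 - 24x + 2x^2.
AVC is minimized where dAVC/dx = -24 + 4x = 0, at x = 6; min AVC = 82 - 24·6 + 2·6^2 = €10.
Since P = €136 ≥ min AVC = €10, price covers variable cost and the firm should produce.
P = MC gives -54 - 48x + 6x^2 = 0, with roots -1 and 9. Take the larger (rising MC): x* = 9.
Check: AVC at x = 9 is €28 ≤ P, so revenue covers variable cost.
Profit = P·x − TC = 136·9 − 469 = €755.

Produce at x = 9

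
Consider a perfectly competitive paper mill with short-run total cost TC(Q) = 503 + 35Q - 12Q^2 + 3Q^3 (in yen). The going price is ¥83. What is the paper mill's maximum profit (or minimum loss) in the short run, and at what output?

AVC = 35 - 12Q + 3Q^2 has its minimum ¥23 at Q = 2; price ¥83 clears that bar, so the firm operates.
With MC = 35 - 24Q + 9Q^2, P = MC on the upward-sloping part at Q* = 4.
TR = 83·4 = 332. TC = 503 + 140 = 643. Profit = 332 − 643 = -¥311.
Shutting down would mean losing the fixed cost of ¥503, so operating at a loss of ¥311 is better by ¥192.

Profit = -¥311 at Q = 4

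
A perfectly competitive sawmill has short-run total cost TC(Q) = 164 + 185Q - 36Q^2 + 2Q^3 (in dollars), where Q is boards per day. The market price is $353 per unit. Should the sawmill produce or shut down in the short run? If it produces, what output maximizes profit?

Strip out fixed cost: VC = 185Q - 36Q^2 + 2Q^3. Then AVC = 185 - 36Q + 2Q^2 and MC = 185 - 72Q + 6Q^2.
The AVC parabola has its vertex at Q = 36/4 = 9, where AVC = 185 - 36·9 + 2·9^2 = $23.
P = $353 exceeds min AVC = $23, so the firm stays open.
P = MC gives -168 - 72Q + 6Q^2 = 0, with roots -2 and 14. Take the larger (rising MC): Q* = 14.
Check: AVC at Q = 14 is $73 ≤ P, so revenue covers variable cost.
Profit = P·Q − TC = 353·14 − 1186 = $3756.

Produce at Q = 14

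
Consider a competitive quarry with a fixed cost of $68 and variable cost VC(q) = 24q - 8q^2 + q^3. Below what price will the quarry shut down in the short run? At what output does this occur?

The shutdown price is the minimum of AVC. VC = 24q - 8q^2 + q^3, so AVC = 24 - 8q + q^2.
dAVC/dq = -8 + 2q = 0 gives q = 4. min AVC = 24 - 8·4 + 4^2 = 8.
For P < $8 the firm produces nothing.

$8 per unit, at q = 4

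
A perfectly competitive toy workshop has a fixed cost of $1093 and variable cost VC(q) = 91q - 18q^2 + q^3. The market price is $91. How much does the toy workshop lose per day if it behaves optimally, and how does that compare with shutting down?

AVC = 91 - 18q + q^2; min AVC = $10 at q = 9. Since P = $91 ≥ min AVC, the firm produces.
With MC = 91 - 36q + 3q^2, P = MC on the upward-sloping part at q* = 12.
TR = 91·12 = 1092. TC = 1093 + 228 = 1321. Profit = 1092 − 1321 = -$229.
Shutting down would mean losing the fixed cost of $1093, so operating at a loss of $229 is better by $864.

Profit = -$229 at q = 12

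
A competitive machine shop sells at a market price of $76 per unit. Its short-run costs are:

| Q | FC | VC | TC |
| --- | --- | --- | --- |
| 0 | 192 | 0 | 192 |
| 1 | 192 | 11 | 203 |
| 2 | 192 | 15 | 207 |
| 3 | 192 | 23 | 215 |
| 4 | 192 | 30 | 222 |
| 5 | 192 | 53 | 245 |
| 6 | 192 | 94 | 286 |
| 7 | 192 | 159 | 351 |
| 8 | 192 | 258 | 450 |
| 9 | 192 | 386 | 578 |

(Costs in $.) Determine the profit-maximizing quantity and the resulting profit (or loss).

Tabulate TR − TC: Q=0: -192; Q=1: -127; Q=2: -55; Q=3: 13; Q=4: 82; Q=5: 135; Q=6: 170; Q=7: 181; Q=8: 158; Q=9: 106.
Profit is maximized at Q = 7. AVC there is 159/7 = $22.71 ≤ P, so producing beats shutting down (which would give -$192).

Q = 7; profit = $181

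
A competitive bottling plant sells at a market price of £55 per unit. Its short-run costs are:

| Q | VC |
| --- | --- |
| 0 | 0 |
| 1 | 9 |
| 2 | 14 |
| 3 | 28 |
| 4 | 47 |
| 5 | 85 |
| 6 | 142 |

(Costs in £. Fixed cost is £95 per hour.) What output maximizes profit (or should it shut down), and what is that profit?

Tabulate TR − TC: Q=0: -95; Q=1: -49; Q=2: 1; Q=3: 42; Q=4: 78; Q=5: 95; Q=6: 93.
Profit is maximized at Q = 5. AVC there is 85/5 = £17 ≤ P, so producing beats shutting down (which would give -£95).

Q = 5; profit = £95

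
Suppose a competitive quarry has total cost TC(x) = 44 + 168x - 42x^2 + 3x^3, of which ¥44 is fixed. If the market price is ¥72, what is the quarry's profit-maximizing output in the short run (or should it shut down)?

Variable cost is VC = 168x - 42x^2 + 3x^3, so AVC = VC/x = 168 - 42x + 3x^2 and MC = dTC/dx = 168 - 84x + 9x^2.
AVC hits its minimum where MC = AVC, at x = 7, giving min AVC = 168 - 42·7 + 3·7^2 = ¥21.
P = ¥72 exceeds min AVC = ¥21, so the firm stays open.
P = MC gives 96 - 84x + 9x^2 = 0, with roots 4/3 and 8. Take the larger (rising MC): x* = 8.
Check: AVC at x = 8 is ¥24 ≤ P, so revenue covers variable cost.
Profit = P·x − TC = 72·8 − 236 = ¥340.

Produce at x = 8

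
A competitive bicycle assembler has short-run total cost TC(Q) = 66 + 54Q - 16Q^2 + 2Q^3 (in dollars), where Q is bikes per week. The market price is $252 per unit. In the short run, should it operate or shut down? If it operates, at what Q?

Produce at Q = 9

From TC, MC = TC'(Q) = 54 - 32Q + 6Q^2 and AVC = VC/Q = 54 - 16Q + 2Q^2.
AVC hits its minimum where MC = AVC, at Q = 4, giving min AVC = 54 - 16·4 + 2·4^2 = $22.
Since P = $252 ≥ min AVC = $22, price covers variable cost and the firm should produce.
Solving P = MC: -198 - 32Q + 6Q^2 = 0 ⇒ Q = -11/3 or 9. On the upward-sloping branch, Q* = 9.
Check: AVC at Q = 9 is $72 ≤ P, so revenue covers variable cost.
Profit = P·Q − TC = 252·9 − 714 = $1554.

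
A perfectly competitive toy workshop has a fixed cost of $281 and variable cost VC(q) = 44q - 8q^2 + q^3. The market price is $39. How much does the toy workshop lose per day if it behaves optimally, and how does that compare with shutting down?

AVC = 44 - 8q + q^2 has its minimum $28 at q = 4; price $39 clears that bar, so the firm operates.
MC = 44 - 16q + 3q^2. Setting P = MC and taking the root on the rising branch gives q* = 5.
TR = 39·5 = 195. TC = 281 + 145 = 426. Profit = 195 − 426 = -$231.
That loss of $231 beats the $281 the firm would lose by shutting down; producing recovers $50 of fixed cost.

Profit = -$231 at q = 5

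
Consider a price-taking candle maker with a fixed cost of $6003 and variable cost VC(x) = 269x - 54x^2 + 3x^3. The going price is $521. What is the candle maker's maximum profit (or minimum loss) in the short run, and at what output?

Profit = -$123 at x = 14

AVC = 269 - 54x + 3x^2 has its minimum $26 at x = 9; price $521 clears that bar, so the firm operates.
With MC = 269 - 108x + 9x^2, P = MC on the upward-sloping part at x* = 14.
TR = 521·14 = 7294. TC = 6003 + 1414 = 7417. Profit = 7294 − 7417 = -$123.
That loss of $123 beats the $6003 the firm would lose by shutting down; producing recovers $5880 of fixed cost.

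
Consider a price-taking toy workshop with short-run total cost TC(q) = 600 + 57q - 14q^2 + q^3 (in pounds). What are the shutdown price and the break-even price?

AVC = 57 - 14q + q^2; minimized at q = 7, giving min AVC = £8. That is the shutdown price.
ATC = 600/q + 57 - 14q + q^2. Setting dATC/dq = −600/q^2 − 14 + 2q = 0 gives q = 10 (since 2·10^3 − 14·10^2 = 600).
min ATC = 600/10 + 57 − 14·10 + 10^2 = £77. That is the break-even price.
For £8 ≤ P < £77 the firm produces at a loss; below £8 it shuts down.

Shutdown price = £8; break-even price = £77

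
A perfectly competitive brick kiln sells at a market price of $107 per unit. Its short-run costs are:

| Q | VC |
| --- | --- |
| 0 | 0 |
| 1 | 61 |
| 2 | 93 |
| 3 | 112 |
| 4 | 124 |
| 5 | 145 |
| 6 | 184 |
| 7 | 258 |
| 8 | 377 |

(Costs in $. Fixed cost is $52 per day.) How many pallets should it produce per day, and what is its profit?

Tabulate TR − TC: Q=0: -52; Q=1: -6; Q=2: 69; Q=3: 157; Q=4: 252; Q=5: 338; Q=6: 406; Q=7: 439; Q=8: 427.
Profit is maximized at Q = 7. AVC there is 258/7 = $36.86 ≤ P, so producing beats shutting down (which would give -$52).

Q = 7; profit = $439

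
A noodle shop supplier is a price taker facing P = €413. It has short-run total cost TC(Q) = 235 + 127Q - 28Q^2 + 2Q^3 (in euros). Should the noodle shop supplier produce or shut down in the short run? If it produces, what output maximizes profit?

Produce at Q = 13

From TC, MC = TC'(Q) = 127 - 56Q + 6Q^2 and AVC = VC/Q = 127 - 28Q + 2Q^2.
The AVC parabola has its vertex at Q = 28/4 = 7, where AVC = 127 - 28·7 + 2·7^2 = €29.
Since P = €413 ≥ min AVC = €29, price covers variable cost and the firm should produce.
P = MC gives -286 - 56Q + 6Q^2 = 0, with roots -11/3 and 13. Take the larger (rising MC): Q* = 13.
Check: AVC at Q = 13 is €101 ≤ P, so revenue covers variable cost.
Profit = P·Q − TC = 413·13 − 1548 = €3821.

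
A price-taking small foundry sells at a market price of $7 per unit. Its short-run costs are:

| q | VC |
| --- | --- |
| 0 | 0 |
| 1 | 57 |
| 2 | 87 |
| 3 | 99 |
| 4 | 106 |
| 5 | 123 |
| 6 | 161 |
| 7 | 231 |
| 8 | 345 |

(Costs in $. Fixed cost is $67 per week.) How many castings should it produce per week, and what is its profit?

Compute π = P·q − TC at each output: q=0: -67; q=1: -117; q=2: -140; q=3: -145; q=4: -145; q=5: -155; q=6: -186; q=7: -249; q=8: -356.
Profit is highest at q = 0. Equivalently, the lowest AVC in the table is 123/5 ≈ $24.60 at q = 5, and P = $7 falls below it — price never covers variable cost, so the firm shuts down and loses only its fixed cost.

q = 0 (shut down); profit = -$67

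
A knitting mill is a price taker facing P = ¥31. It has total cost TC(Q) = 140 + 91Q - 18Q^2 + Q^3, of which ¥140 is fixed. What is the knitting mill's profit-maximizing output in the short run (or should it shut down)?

Produce at Q = 10

Variable cost is VC = 91Q - 18Q^2 + Q^3, so AVC = VC/Q = 91 - 18Q + Q^2 and MC = dTC/dQ = 91 - 36Q + 3Q^2.
The AVC parabola has its vertex at Q = 18/2 = 9, where AVC = 91 - 18·9 + 9^2 = ¥10.
P = ¥31 exceeds min AVC = ¥10, so the firm stays open.
P = MC gives 60 - 36Q + 3Q^2 = 0, with roots 2 and 10. Take the larger (rising MC): Q* = 10.
Check: AVC at Q = 10 is ¥11 ≤ P, so revenue covers variable cost.
Profit = P·Q − TC = 31·10 − 250 = ¥60.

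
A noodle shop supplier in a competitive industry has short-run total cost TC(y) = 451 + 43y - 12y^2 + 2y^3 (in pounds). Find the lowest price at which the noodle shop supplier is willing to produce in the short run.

£25 per unit

The shutdown price is the minimum of AVC. VC = 43y - 12y^2 + 2y^3, so AVC = 43 - 12y + 2y^2.
dAVC/dy = -12 + 4y = 0 gives y = 3. min AVC = 43 - 12·3 + 2·3^2 = 25.
The firm shuts down for any P below £25.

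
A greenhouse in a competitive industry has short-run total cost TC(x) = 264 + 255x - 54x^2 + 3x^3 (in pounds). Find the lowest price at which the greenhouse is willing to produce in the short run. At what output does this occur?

£12 per unit, at x = 9

Short-run supply begins at min AVC. From VC = 255x - 54x^2 + 3x^3, AVC = 255 - 54x + 3x^2.
At the minimum of AVC, MC = AVC. MC = 255 - 108x + 9x^2; setting MC = AVC gives 6x^2 - 54x = 0, so x = 9. min AVC = 12.
For P < £12 the firm produces nothing.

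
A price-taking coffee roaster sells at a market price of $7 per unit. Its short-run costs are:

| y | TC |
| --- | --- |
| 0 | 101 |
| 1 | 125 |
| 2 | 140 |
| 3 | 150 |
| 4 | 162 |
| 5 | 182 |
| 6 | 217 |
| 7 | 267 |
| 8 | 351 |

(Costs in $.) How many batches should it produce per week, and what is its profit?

y = 0 (shut down); profit = -$101

Profit at each row (π = 7y − TC): y=0: -101; y=1: -118; y=2: -126; y=3: -129; y=4: -134; y=5: -147; y=6: -175; y=7: -218; y=8: -295.
Profit is highest at y = 0. Equivalently, the lowest AVC in the table is 61/4 ≈ $15.25 at y = 4, and P = $7 falls below it — price never covers variable cost, so the firm shuts down and loses only its fixed cost.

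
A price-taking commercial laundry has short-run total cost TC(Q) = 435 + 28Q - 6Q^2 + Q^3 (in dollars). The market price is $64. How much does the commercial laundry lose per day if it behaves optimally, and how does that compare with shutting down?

AVC = 28 - 6Q + Q^2; min AVC = $19 at Q = 3. Since P = $64 ≥ min AVC, the firm produces.
MC = 28 - 12Q + 3Q^2. Setting P = MC and taking the root on the rising branch gives Q* = 6.
TR = 64·6 = 384. TC = 435 + 168 = 603. Profit = 384 − 603 = -$219.
By producing, the firm covers all variable cost plus $216 of fixed cost; shutting down would lose the full $435.

Profit = -$219 at Q = 6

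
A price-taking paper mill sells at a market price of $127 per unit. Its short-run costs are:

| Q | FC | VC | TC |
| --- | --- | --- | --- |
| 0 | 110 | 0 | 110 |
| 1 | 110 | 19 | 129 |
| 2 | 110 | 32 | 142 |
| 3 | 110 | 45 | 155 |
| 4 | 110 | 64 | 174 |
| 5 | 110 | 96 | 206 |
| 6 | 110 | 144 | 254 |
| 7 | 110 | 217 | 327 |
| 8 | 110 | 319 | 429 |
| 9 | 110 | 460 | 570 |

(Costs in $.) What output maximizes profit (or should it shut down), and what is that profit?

Tabulate TR − TC: Q=0: -110; Q=1: -2; Q=2: 112; Q=3: 226; Q=4: 334; Q=5: 429; Q=6: 508; Q=7: 562; Q=8: 587; Q=9: 573.
Profit is maximized at Q = 8. AVC there is 319/8 = $39.88 ≤ P, so producing beats shutting down (which would give -$110).

Q = 8; profit = $587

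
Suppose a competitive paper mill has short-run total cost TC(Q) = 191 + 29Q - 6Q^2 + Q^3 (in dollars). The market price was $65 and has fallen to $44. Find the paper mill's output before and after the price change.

Output falls from 6 to 5

MC = 29 - 12Q + 3Q^2; the shutdown threshold is min AVC = $20 (at Q = 3).
With P = $65 above the shutdown price, P = MC gives Q = 6.
At P = $44 ≥ min AVC, set P = MC: Q = 5. The firm stays open but cuts output.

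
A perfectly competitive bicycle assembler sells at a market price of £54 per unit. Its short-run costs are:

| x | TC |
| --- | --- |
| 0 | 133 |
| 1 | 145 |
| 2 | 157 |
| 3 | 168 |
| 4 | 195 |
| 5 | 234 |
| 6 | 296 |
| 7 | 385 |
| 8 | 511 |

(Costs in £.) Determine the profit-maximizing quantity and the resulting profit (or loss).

Compute π = P·x − TC at each output: x=0: -133; x=1: -91; x=2: -49; x=3: -6; x=4: 21; x=5: 36; x=6: 28; x=7: -7; x=8: -79.
Profit is maximized at x = 5. AVC there is 101/5 = £20.20 ≤ P, so producing beats shutting down (which would give -£133).

x = 5; profit = £36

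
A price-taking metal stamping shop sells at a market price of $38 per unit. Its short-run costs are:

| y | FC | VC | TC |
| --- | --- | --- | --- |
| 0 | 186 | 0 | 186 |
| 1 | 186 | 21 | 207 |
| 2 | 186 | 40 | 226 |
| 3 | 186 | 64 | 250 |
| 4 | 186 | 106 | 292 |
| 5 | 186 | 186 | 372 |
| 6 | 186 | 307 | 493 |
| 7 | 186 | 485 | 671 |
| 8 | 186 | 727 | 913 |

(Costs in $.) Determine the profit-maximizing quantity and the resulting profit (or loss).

y = 3; profit = -$136

Profit at each row (π = 38y − TC): y=0: -186; y=1: -169; y=2: -150; y=3: -136; y=4: -140; y=5: -182; y=6: -265; y=7: -405; y=8: -609.
Profit is maximized at y = 3. AVC there is 64/3 = $21.33 ≤ P, so producing beats shutting down (which would give -$186).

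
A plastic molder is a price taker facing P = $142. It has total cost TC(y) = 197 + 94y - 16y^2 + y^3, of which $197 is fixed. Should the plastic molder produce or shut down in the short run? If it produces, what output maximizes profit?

Produce at y = 12

Variable cost is VC = 94y - 16y^2 + y^3, so AVC = VC/y = 94 - 16y + y^2 and MC = dTC/dy = 94 - 32y + 3y^2.
AVC hits its minimum where MC = AVC, at y = 8, giving min AVC = 94 - 16·8 + 8^2 = $30.
Since P = $142 ≥ min AVC = $30, price covers variable cost and the firm should produce.
Solving P = MC: -48 - 32y + 3y^2 = 0 ⇒ y = -4/3 or 12. On the upward-sloping branch, y* = 12.
Check: AVC at y = 12 is $46 ≤ P, so revenue covers variable cost.
Profit = P·y − TC = 142·12 − 749 = $955.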